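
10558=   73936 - 63378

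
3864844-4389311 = -524467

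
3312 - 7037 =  -3725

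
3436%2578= 858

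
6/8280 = 1/1380 = 0.00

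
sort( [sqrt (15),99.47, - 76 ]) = [ - 76,sqrt ( 15) , 99.47 ]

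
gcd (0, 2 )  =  2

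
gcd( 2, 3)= 1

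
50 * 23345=1167250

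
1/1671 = 1/1671= 0.00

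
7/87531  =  7/87531  =  0.00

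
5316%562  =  258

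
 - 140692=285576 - 426268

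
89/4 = 89/4 = 22.25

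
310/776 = 155/388 = 0.40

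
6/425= 6/425 = 0.01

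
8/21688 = 1/2711 = 0.00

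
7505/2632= 2+ 2241/2632 = 2.85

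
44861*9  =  403749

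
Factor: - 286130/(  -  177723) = 2^1*3^( - 2)*5^1*7^( - 2)*71^1 = 710/441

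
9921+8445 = 18366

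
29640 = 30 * 988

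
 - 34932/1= - 34932 = - 34932.00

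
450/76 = 5+35/38 = 5.92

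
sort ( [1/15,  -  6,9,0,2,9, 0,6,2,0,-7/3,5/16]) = [ - 6, - 7/3 , 0,0, 0,1/15,5/16, 2,  2,6, 9,9 ] 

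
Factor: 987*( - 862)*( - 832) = 707860608 = 2^7*3^1*7^1*13^1 * 47^1*431^1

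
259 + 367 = 626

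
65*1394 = 90610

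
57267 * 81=4638627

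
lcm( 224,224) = 224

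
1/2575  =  1/2575 = 0.00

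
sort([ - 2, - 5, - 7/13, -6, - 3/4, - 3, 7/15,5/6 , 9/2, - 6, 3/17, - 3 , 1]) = [ - 6, - 6, - 5, - 3, - 3, - 2, - 3/4, - 7/13, 3/17,7/15,5/6, 1, 9/2 ]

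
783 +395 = 1178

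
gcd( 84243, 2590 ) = 1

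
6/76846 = 3/38423 = 0.00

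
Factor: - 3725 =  - 5^2* 149^1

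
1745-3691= -1946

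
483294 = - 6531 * (-74)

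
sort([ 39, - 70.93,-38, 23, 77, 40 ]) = [ - 70.93, - 38,23, 39,40 , 77 ] 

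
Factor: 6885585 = 3^2*5^1*7^1*21859^1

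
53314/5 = 10662 + 4/5 = 10662.80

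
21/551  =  21/551 = 0.04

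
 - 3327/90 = -37 +1/30 = -  36.97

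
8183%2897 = 2389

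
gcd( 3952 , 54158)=26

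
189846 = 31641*6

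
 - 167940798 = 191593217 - 359534015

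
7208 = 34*212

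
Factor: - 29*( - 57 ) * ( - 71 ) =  - 3^1*19^1*29^1*71^1 = -  117363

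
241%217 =24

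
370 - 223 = 147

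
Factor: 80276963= 13^1*6175151^1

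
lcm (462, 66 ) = 462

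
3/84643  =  3/84643=0.00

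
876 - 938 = - 62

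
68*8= 544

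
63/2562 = 3/122 = 0.02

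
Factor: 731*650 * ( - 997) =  - 2^1*5^2 * 13^1*17^1*43^1 * 997^1 = - 473724550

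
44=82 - 38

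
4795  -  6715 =  -  1920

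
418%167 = 84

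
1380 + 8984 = 10364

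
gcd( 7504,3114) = 2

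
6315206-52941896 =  - 46626690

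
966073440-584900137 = 381173303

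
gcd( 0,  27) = 27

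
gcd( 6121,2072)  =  1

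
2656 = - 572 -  - 3228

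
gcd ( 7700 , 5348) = 28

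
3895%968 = 23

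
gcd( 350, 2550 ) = 50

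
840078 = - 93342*( - 9)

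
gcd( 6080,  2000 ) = 80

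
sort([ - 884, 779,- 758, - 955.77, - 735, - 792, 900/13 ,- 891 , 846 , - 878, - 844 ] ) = [ - 955.77, - 891,-884, - 878, - 844,-792, - 758,  -  735, 900/13, 779,846 ] 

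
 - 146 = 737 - 883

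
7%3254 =7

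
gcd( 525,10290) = 105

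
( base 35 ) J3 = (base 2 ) 1010011100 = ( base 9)822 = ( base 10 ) 668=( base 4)22130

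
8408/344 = 1051/43 = 24.44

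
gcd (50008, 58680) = 8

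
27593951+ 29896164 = 57490115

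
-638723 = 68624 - 707347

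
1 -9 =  - 8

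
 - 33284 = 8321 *( - 4 ) 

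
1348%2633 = 1348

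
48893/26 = 3761/2 = 1880.50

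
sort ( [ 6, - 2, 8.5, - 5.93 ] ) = [ - 5.93, - 2, 6,8.5]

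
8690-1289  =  7401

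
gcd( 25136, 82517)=1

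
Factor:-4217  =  -4217^1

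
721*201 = 144921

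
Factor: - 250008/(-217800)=947/825= 3^( - 1)*5^( - 2)*11^(-1)*947^1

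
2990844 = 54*55386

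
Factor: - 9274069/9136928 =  - 2^(-5)*7^1*37^( - 1)  *  7717^( - 1 )*1324867^1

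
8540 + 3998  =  12538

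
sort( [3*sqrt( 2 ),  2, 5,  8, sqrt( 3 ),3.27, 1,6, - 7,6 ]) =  [ - 7,1,sqrt( 3), 2 , 3.27, 3*sqrt( 2),5,6,6,8 ]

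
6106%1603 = 1297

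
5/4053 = 5/4053 = 0.00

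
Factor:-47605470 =-2^1*3^1 * 5^1*11^1* 144259^1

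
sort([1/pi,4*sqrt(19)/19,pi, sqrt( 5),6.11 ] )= [ 1/pi,4* sqrt( 19 ) /19,  sqrt ( 5 ),pi , 6.11]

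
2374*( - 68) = - 161432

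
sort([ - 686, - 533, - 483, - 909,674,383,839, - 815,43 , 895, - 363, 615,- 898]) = [ - 909,  -  898, - 815  , - 686,-533,-483, - 363 , 43 , 383, 615 , 674, 839,895]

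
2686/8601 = 2686/8601  =  0.31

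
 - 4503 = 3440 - 7943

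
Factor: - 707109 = - 3^1*13^1*18131^1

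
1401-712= 689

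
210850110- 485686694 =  -274836584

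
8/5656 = 1/707 = 0.00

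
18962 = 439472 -420510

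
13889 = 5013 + 8876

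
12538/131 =12538/131 =95.71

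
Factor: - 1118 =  - 2^1*13^1*43^1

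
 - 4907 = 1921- 6828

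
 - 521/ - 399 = 1 + 122/399=1.31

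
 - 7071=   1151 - 8222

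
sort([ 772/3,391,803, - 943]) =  [ -943,772/3, 391  ,  803] 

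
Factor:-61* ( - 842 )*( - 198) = -10169676 = -2^2*3^2*11^1*61^1*421^1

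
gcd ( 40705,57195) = 5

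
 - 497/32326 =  - 1+4547/4618=- 0.02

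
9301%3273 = 2755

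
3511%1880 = 1631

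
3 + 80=83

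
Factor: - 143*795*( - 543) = 61730955 = 3^2*5^1 * 11^1*13^1 * 53^1*181^1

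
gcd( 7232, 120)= 8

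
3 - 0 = 3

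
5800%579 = 10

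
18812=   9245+9567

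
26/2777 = 26/2777 = 0.01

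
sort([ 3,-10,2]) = [-10, 2, 3 ] 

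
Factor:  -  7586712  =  -2^3*3^2*7^1 * 15053^1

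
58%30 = 28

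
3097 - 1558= 1539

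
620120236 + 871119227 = 1491239463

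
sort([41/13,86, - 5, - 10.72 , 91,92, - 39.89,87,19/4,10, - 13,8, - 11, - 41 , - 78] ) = [ -78, - 41, - 39.89, - 13, - 11, - 10.72, -5  ,  41/13 , 19/4,8,10,  86,  87 , 91,92] 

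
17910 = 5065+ 12845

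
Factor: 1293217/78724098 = 2^( - 1)*3^( - 2 )*331^1*3907^1 * 4373561^(-1)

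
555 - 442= 113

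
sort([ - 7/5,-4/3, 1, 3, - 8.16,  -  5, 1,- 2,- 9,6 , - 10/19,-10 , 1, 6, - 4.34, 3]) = [ - 10,- 9,-8.16, - 5, - 4.34, - 2,- 7/5, -4/3,  -  10/19,  1, 1,  1, 3, 3 , 6 , 6]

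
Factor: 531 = 3^2*59^1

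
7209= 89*81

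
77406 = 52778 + 24628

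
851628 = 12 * 70969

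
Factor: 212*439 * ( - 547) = -50908196 = -2^2*53^1*439^1*547^1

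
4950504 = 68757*72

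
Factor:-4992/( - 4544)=2^1*3^1*13^1*71^( - 1 )  =  78/71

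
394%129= 7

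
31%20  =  11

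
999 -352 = 647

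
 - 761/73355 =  - 1 + 72594/73355 = - 0.01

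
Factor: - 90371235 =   -  3^1*5^1*17^1*151^1*2347^1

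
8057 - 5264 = 2793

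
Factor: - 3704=-2^3*463^1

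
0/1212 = 0 = 0.00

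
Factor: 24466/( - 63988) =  - 13/34 =- 2^( -1)*13^1*17^(- 1)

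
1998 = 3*666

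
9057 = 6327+2730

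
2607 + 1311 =3918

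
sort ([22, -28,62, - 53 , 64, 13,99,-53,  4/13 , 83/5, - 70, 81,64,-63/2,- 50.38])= [ - 70 , - 53, - 53 ,- 50.38, - 63/2, - 28 , 4/13, 13,  83/5,  22,62,64 , 64,81, 99] 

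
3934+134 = 4068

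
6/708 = 1/118 = 0.01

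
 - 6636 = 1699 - 8335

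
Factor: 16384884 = 2^2*3^1*29^1 * 197^1*239^1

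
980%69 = 14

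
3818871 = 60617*63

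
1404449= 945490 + 458959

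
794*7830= 6217020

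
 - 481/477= - 2+473/477 = - 1.01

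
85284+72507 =157791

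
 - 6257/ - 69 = 6257/69 = 90.68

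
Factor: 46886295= 3^1*5^1*3125753^1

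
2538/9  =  282 = 282.00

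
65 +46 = 111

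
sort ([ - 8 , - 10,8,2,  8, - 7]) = [ - 10, - 8,-7 , 2, 8, 8]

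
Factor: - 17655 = - 3^1*5^1*11^1*107^1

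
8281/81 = 102  +  19/81 = 102.23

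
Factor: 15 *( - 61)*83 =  - 3^1*5^1*61^1*  83^1 = - 75945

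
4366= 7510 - 3144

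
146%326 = 146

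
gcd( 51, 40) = 1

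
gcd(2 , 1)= 1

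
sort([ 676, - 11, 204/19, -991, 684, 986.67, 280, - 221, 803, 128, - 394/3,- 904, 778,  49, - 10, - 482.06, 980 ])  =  [-991, - 904, - 482.06,  -  221, - 394/3, - 11, - 10, 204/19,  49, 128,280,676,684, 778,  803,980, 986.67 ] 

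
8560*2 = 17120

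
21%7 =0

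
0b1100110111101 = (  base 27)911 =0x19bd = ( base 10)6589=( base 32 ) 6DT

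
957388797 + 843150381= 1800539178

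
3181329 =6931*459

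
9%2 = 1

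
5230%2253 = 724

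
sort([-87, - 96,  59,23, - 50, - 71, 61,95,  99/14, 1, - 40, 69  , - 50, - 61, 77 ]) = [ - 96, - 87, - 71, - 61, - 50, -50, - 40,1, 99/14, 23, 59,  61  ,  69 , 77,95]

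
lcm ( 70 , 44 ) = 1540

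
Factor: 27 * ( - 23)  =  -3^3*23^1  =  -621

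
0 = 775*0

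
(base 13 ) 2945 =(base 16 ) 1754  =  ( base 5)142342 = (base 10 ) 5972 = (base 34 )55M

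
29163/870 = 33  +  151/290= 33.52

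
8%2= 0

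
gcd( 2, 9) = 1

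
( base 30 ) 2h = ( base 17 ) 49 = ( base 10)77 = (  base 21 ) 3e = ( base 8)115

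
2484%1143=198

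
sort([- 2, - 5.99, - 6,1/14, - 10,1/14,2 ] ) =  [ -10, - 6, - 5.99 , - 2,1/14,1/14,2 ]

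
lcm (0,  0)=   0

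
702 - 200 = 502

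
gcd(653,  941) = 1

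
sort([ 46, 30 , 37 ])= [ 30,  37,46]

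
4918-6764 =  - 1846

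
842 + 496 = 1338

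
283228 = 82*3454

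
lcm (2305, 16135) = 16135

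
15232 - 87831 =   -  72599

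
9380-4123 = 5257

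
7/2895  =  7/2895 = 0.00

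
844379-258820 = 585559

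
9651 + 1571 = 11222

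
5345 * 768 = 4104960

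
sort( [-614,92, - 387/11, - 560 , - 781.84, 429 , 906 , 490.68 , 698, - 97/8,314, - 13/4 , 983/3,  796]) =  [ - 781.84, - 614, - 560, - 387/11, - 97/8, - 13/4,92, 314, 983/3,  429,490.68,698,796, 906 ] 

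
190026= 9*21114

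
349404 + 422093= 771497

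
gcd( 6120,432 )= 72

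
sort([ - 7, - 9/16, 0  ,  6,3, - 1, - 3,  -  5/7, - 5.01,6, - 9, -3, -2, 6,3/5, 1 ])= [-9,-7, -5.01,-3,-3,-2, -1,  -  5/7, - 9/16,0, 3/5,1, 3,6,6,6 ] 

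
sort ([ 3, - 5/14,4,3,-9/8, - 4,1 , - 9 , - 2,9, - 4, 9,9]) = [ -9, - 4,-4, - 2,-9/8, - 5/14, 1,  3,3, 4, 9, 9,9 ] 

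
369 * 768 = 283392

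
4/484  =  1/121 = 0.01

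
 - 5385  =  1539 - 6924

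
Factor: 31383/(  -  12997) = -99/41 = - 3^2  *  11^1 * 41^(-1)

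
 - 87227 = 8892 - 96119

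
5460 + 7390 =12850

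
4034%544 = 226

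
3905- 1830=2075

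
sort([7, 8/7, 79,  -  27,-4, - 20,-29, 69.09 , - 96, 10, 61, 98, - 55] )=[ - 96,  -  55, - 29, - 27, - 20, - 4, 8/7,7,10, 61,69.09, 79, 98]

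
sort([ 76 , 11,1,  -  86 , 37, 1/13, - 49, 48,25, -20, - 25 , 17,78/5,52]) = [ - 86, - 49, - 25, - 20,1/13,1, 11, 78/5,17,25,37,48, 52,76]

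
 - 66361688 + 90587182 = 24225494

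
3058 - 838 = 2220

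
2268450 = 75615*30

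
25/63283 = 25/63283=0.00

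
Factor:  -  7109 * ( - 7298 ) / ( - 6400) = -25940741/3200= -2^( - 7 )*5^(  -  2 ) * 41^1*89^1*7109^1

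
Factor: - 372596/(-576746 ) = 2^1 * 7^2 * 53^( - 1 )  *  1901^1 * 5441^( - 1 )=186298/288373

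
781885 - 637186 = 144699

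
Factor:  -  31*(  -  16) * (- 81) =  - 40176  =  -  2^4*  3^4*31^1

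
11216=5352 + 5864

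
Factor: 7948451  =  7^1*37^1*30689^1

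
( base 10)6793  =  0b1101010001001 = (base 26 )A17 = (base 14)2693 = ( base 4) 1222021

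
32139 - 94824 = - 62685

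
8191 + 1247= 9438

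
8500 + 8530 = 17030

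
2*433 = 866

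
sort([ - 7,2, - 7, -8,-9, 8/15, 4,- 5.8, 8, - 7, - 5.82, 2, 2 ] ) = [ - 9,-8, - 7,  -  7 , - 7 , - 5.82,-5.8, 8/15, 2, 2, 2 , 4, 8] 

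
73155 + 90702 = 163857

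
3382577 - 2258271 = 1124306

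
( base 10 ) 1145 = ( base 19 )335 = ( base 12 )7B5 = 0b10001111001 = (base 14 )5BB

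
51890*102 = 5292780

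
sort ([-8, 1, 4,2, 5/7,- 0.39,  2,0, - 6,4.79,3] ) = [-8, -6, - 0.39, 0,5/7,1, 2,  2 , 3, 4,4.79 ]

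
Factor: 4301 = 11^1*17^1*23^1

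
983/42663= 983/42663 = 0.02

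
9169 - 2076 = 7093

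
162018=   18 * 9001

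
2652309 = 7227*367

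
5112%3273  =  1839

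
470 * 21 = 9870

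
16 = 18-2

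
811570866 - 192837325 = 618733541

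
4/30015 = 4/30015 = 0.00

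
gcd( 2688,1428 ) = 84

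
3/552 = 1/184 = 0.01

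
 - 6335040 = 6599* ( - 960) 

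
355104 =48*7398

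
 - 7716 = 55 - 7771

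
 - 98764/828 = - 120 + 149/207= - 119.28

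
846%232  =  150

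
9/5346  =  1/594=   0.00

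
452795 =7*64685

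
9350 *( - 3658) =-34202300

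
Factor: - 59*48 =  - 2^4*3^1*59^1 = - 2832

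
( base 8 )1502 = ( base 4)31002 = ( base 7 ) 2301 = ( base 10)834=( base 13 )4C2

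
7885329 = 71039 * 111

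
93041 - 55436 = 37605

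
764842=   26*29417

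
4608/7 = 4608/7 =658.29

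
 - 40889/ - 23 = 40889/23 = 1777.78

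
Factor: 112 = 2^4*7^1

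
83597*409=34191173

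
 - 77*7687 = - 591899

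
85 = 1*85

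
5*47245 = 236225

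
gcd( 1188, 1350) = 54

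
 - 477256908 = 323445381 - 800702289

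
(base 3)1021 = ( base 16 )22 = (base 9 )37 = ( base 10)34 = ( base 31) 13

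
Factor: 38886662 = 2^1  *  73^1*83^1*3209^1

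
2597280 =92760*28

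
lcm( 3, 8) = 24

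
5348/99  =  5348/99 =54.02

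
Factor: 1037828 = 2^2*11^1*103^1*229^1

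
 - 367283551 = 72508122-439791673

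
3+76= 79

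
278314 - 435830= -157516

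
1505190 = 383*3930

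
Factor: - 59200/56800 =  - 74/71 = -2^1*37^1*71^( - 1 ) 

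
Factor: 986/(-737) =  - 2^1*11^( - 1)*17^1 * 29^1*67^( - 1)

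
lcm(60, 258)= 2580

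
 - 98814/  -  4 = 24703 + 1/2 =24703.50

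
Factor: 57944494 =2^1 * 29^1 * 999043^1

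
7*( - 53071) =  - 371497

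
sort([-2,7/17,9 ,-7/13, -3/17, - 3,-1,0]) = [-3, - 2,-1, - 7/13,-3/17,0,7/17,9] 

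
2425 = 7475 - 5050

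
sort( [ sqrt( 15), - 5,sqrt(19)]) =[ - 5,sqrt (15) , sqrt(19)]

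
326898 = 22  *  14859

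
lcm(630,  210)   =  630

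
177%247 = 177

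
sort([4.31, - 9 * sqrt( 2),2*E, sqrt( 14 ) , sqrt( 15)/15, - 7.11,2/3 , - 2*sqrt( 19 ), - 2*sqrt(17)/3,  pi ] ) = [ - 9*sqrt( 2) ,-2 * sqrt(19), - 7.11, - 2*sqrt( 17) /3 , sqrt( 15) /15,2/3 , pi,sqrt(14),4.31, 2*E] 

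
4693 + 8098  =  12791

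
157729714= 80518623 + 77211091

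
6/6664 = 3/3332= 0.00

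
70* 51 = 3570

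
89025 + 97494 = 186519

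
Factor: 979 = 11^1*89^1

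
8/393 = 8/393 = 0.02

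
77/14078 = 77/14078 = 0.01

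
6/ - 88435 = - 1 + 88429/88435 = - 0.00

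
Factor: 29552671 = 29552671^1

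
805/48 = 16+37/48 = 16.77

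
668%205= 53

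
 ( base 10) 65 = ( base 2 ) 1000001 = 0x41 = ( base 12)55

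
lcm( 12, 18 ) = 36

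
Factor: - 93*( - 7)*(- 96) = -62496 = -  2^5*3^2*7^1 * 31^1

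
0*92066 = 0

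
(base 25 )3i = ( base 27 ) 3C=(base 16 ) 5D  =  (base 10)93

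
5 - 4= 1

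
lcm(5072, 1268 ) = 5072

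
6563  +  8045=14608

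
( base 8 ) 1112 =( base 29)k6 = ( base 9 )721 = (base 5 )4321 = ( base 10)586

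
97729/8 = 97729/8 = 12216.12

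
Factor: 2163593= 2163593^1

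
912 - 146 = 766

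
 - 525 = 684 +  - 1209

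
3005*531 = 1595655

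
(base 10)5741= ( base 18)HCH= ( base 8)13155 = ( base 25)94g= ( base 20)E71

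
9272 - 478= 8794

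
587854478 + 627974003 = 1215828481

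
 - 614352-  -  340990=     -  273362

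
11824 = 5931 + 5893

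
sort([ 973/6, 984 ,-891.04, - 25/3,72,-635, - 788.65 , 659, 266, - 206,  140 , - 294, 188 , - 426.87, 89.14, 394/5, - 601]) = [-891.04,  -  788.65,-635, - 601, -426.87,-294,-206,-25/3 , 72, 394/5,89.14,140,973/6, 188,266, 659,984 ]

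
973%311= 40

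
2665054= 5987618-3322564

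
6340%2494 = 1352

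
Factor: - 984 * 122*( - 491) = 2^4*3^1 * 41^1*61^1*491^1 = 58943568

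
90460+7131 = 97591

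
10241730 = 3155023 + 7086707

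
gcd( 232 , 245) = 1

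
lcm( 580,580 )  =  580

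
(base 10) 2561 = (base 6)15505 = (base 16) A01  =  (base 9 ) 3455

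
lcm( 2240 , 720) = 20160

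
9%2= 1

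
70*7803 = 546210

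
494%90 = 44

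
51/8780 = 51/8780=0.01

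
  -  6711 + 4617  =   - 2094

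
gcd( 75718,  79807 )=1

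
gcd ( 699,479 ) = 1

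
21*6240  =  131040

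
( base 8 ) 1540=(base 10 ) 864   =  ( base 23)1ed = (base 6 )4000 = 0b1101100000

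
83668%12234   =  10264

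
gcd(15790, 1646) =2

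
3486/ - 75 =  - 47 + 13/25= - 46.48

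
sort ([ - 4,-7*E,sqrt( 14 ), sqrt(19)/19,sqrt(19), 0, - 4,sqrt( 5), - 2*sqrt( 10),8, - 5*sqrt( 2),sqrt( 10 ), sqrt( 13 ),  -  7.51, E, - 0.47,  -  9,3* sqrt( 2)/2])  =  [  -  7*E, - 9, - 7.51,- 5*sqrt(2) ,  -  2*sqrt(10), -4, - 4,- 0.47,0 , sqrt ( 19)/19,3*sqrt( 2 )/2, sqrt( 5 ),E,  sqrt ( 10 )  ,  sqrt( 13 ),sqrt( 14),sqrt( 19 ),8]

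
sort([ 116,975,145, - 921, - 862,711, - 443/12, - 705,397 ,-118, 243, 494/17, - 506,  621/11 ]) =[ - 921, - 862, - 705, - 506, - 118, - 443/12,494/17, 621/11,116,145 , 243,397, 711,975] 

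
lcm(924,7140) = 78540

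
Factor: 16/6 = 2^3 * 3^( - 1)=8/3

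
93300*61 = 5691300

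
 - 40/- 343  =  40/343 = 0.12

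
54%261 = 54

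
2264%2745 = 2264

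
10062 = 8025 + 2037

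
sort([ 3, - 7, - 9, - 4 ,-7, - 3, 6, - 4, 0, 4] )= [ - 9, - 7, - 7,- 4, - 4, - 3, 0,3,4,6] 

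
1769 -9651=-7882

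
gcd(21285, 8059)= 1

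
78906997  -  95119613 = - 16212616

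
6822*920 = 6276240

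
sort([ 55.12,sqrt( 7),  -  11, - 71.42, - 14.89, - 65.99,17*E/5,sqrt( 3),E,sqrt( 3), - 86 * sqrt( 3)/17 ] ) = [ - 71.42, - 65.99, - 14.89, -11, - 86*sqrt (3) /17,sqrt (3) , sqrt (3 ),sqrt( 7), E , 17*E/5,55.12] 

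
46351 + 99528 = 145879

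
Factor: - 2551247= -2551247^1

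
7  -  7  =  0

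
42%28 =14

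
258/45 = 5 + 11/15= 5.73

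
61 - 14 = 47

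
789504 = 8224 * 96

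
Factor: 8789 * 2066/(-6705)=-2^1*3^( - 2 ) * 5^(-1 )*11^1*17^1*47^1* 149^(-1 )*1033^1   =  -18158074/6705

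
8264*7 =57848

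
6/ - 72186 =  - 1 + 12030/12031 = - 0.00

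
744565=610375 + 134190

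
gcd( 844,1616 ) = 4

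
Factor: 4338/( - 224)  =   - 2169/112=   - 2^ ( - 4 )*3^2*7^( - 1)*241^1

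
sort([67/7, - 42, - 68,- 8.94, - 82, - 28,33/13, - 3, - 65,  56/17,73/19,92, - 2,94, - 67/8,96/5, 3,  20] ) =[  -  82, - 68,-65, - 42, - 28, - 8.94,-67/8, - 3, - 2,33/13 , 3,56/17, 73/19,67/7 , 96/5,20,92,94] 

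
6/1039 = 6/1039 = 0.01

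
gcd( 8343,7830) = 27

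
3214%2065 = 1149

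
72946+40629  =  113575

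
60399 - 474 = 59925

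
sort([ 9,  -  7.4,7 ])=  [ - 7.4, 7, 9]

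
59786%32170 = 27616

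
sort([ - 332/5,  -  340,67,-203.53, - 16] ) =[  -  340,  -  203.53, - 332/5, - 16,67]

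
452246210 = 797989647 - 345743437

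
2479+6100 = 8579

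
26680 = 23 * 1160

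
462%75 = 12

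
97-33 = 64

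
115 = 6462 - 6347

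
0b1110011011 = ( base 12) 64B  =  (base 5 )12143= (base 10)923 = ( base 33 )RW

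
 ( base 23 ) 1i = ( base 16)29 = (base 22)1j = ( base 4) 221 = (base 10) 41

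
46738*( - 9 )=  - 420642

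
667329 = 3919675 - 3252346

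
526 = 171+355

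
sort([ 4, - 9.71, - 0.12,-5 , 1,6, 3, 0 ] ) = [ - 9.71, - 5, - 0.12, 0 , 1,3 , 4, 6 ]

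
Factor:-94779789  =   - 3^1*13^1*2430251^1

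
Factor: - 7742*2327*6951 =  - 125226671934 =- 2^1*3^1*7^3*13^1*79^1*179^1*331^1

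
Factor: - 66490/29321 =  - 2^1*5^1*61^1*269^( - 1 ) = - 610/269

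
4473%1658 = 1157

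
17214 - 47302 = - 30088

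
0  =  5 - 5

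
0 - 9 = -9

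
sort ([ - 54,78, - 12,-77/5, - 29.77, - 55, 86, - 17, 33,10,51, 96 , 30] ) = [ - 55, - 54, - 29.77, - 17, - 77/5, - 12,10, 30, 33, 51, 78,  86,96 ] 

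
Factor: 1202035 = 5^1*19^1 * 12653^1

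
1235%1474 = 1235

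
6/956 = 3/478=0.01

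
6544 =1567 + 4977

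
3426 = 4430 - 1004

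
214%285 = 214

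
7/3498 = 7/3498 = 0.00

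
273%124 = 25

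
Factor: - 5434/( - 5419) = 2^1*11^1*13^1*19^1*5419^ (  -  1 )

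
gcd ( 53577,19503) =9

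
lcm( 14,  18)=126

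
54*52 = 2808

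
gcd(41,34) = 1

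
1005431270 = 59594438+945836832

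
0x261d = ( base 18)1c21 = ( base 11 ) 7370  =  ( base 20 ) 147H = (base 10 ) 9757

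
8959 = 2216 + 6743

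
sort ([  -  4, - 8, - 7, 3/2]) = [ - 8, - 7, -4,  3/2 ] 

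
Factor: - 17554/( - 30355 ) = 2^1*5^( - 1)* 13^(-1) * 67^1*131^1*467^(-1 ) 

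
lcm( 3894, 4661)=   307626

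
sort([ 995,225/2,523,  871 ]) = [ 225/2, 523,871,995 ]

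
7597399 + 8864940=16462339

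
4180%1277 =349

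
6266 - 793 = 5473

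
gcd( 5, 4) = 1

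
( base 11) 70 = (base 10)77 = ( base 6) 205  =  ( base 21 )3E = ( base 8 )115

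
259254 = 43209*6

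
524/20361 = 524/20361= 0.03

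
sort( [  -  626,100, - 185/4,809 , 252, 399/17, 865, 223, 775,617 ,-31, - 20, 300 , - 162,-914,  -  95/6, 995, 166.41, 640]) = [-914,  -  626, - 162 , - 185/4, - 31, - 20, - 95/6,399/17, 100,166.41, 223,252 , 300, 617, 640,775,809, 865, 995]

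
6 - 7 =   -  1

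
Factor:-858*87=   -  74646= - 2^1*3^2*11^1  *  13^1*29^1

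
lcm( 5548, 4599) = 349524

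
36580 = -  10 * ( - 3658)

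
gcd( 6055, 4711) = 7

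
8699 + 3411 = 12110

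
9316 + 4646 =13962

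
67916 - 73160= - 5244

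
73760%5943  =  2444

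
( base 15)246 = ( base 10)516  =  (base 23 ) MA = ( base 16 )204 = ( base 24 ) lc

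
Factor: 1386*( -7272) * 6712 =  - 67650194304  =  -2^7*3^4 * 7^1*11^1*101^1 * 839^1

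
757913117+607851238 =1365764355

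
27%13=1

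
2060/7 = 2060/7 = 294.29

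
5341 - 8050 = - 2709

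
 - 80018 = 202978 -282996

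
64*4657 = 298048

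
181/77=2 + 27/77  =  2.35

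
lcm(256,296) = 9472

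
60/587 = 60/587 = 0.10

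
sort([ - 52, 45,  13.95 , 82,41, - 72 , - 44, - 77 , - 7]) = [ - 77, - 72,-52, - 44,  -  7, 13.95,41, 45, 82 ]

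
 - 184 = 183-367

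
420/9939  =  140/3313 = 0.04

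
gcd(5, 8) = 1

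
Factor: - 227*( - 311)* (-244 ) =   -  17225668  =  -2^2 * 61^1*227^1*311^1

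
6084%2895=294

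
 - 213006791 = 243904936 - 456911727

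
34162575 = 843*40525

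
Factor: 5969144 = 2^3*23^1*32441^1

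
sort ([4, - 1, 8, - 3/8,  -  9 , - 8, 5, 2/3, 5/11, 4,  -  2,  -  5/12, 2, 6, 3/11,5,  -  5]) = [  -  9,  -  8,  -  5 ,-2 ,  -  1,- 5/12, -3/8, 3/11, 5/11 , 2/3, 2, 4, 4,5, 5 , 6, 8]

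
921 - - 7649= 8570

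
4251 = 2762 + 1489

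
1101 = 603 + 498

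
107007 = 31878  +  75129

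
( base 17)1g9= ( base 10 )570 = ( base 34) GQ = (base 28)ka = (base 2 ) 1000111010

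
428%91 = 64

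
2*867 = 1734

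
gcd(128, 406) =2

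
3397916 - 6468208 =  - 3070292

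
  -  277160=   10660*( - 26)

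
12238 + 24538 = 36776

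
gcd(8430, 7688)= 2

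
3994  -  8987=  - 4993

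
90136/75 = 1201  +  61/75= 1201.81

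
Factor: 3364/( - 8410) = - 2^1*5^( - 1)=- 2/5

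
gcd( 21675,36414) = 867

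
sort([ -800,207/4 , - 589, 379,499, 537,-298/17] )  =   [-800,-589, - 298/17,207/4, 379, 499, 537]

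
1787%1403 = 384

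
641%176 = 113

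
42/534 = 7/89 = 0.08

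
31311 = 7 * 4473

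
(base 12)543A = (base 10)9262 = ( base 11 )6A60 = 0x242E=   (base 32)91e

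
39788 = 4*9947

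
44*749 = 32956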